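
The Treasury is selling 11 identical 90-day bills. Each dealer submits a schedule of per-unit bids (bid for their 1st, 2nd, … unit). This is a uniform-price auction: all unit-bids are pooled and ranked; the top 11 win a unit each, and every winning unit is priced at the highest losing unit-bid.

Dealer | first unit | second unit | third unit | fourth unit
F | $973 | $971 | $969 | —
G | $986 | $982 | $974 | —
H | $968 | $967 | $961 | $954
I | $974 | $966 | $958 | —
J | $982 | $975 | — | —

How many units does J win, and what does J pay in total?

Merging the schedules and taking the best 11: 986 (G-1), 982 (G-2), 982 (J-1), 975 (J-2), 974 (G-3), 974 (I-1), 973 (F-1), 971 (F-2), 969 (F-3), 968 (H-1), 967 (H-2)
First bid not allocated: $966.
J wins 2 unit(s) at $966 each.

J: 2 units, pays $1,932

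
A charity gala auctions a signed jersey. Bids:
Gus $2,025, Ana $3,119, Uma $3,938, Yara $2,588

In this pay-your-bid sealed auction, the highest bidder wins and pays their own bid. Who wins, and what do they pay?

Bids ranked: 3,938 (Uma) > 3,119 (Ana) > 2,588 (Yara) > 2,025 (Gus)
Uma is highest → pays own bid, $3,938.

Uma pays $3,938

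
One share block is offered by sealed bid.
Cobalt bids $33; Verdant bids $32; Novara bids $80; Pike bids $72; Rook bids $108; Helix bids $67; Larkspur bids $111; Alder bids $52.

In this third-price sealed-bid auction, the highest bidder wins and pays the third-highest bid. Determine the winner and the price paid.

Larkspur pays $80

Rule: the highest bidder wins and pays the third-highest bid.
Sorting bids: 111 (Larkspur) > 108 (Rook) > 80 (Novara) > 72 (Pike) > 67 (Helix) > 52 (Alder) > …
Larkspur wins; payment is bid #3 in the ranking = $80.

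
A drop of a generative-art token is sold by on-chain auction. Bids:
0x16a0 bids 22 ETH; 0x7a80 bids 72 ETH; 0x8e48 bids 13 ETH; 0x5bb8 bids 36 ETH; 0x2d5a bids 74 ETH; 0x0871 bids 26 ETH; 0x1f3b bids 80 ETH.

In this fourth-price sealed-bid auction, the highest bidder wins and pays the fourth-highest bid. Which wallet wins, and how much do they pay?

Bids in order: 80 (0x1f3b) > 74 (0x2d5a) > 72 (0x7a80) > 36 (0x5bb8) > 26 (0x0871) > 22 (0x16a0) > …
0x1f3b is highest; pays the fourth-highest bid, 36 ETH.

0x1f3b pays 36 ETH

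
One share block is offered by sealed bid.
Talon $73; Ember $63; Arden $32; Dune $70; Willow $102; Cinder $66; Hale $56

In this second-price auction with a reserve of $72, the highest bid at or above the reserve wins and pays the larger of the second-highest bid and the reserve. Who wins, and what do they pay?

Sorting bids: 102 (Willow) > 73 (Talon) > 70 (Dune) > 66 (Cinder) > 63 (Ember) > 56 (Hale) > …
Willow has the top bid at or above the reserve ($102).
Second-highest bid $73 exceeds the reserve $72 → payment $73.

Willow pays $73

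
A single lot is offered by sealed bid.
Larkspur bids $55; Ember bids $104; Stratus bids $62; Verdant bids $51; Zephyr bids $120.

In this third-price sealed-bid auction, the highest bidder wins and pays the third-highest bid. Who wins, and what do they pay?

Zephyr pays $62

Bids ranked: 120 (Zephyr) > 104 (Ember) > 62 (Stratus) > 55 (Larkspur) > 51 (Verdant)
Zephyr is highest; pays the third-highest bid, $62.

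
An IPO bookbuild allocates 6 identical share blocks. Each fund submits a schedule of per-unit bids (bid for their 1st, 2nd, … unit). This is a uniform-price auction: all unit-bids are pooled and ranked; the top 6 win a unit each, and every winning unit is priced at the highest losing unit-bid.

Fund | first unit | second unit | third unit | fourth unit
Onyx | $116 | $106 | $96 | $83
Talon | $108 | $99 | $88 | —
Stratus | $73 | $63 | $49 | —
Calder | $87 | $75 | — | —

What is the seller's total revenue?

Total revenue: $522

Pooled unit-bids ranked (top 6): 116 (Onyx-1), 108 (Talon-1), 106 (Onyx-2), 99 (Talon-2), 96 (Onyx-3), 88 (Talon-3)
The (k+1)-th unit-bid is $87.
Allocation: Onyx 3, Talon 3. Every unit priced at $87.
Revenue = 6 × 87 = $522.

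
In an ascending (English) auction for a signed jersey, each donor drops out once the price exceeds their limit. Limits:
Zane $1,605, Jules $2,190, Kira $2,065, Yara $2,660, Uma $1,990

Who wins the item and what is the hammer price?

Rule: the price rises until one bidder remains; the winner pays the price at which the last rival dropped out.
Limits in order: 2,660 (Yara) > 2,190 (Jules) > 2,065 (Kira) > 1,990 (Uma) > 1,605 (Zane)
Bidding ends when Jules exits at $2,190; Yara takes it.

Yara wins at $2,190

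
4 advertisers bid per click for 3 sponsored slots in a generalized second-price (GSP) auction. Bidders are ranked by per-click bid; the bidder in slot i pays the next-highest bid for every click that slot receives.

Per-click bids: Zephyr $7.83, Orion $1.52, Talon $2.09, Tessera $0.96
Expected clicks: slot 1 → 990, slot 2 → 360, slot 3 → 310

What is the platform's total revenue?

Sorting advertisers: $7.83 (Zephyr) > $2.09 (Talon) > $1.52 (Orion) > $0.96 (Tessera)
Slot 1: Zephyr pays $2.09 × 990 = $2069.10
Slot 2: Talon pays $1.52 × 360 = $547.20
Slot 3: Orion pays $0.96 × 310 = $297.60
Total = $2913.90

Total revenue: $2913.90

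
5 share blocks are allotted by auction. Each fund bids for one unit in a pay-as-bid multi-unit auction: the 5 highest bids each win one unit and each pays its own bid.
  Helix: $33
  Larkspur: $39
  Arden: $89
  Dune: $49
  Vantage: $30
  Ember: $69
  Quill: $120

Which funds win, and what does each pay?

Bids ranked high→low: 120 (Quill), 89 (Arden), 69 (Ember), 49 (Dune), 39 (Larkspur), 33 (Helix), 30 (Vantage)
Top 5: Quill, Arden, Ember, Dune, Larkspur.
Each winner pays its own bid: Quill $120, Arden $89, Ember $69, Dune $49, Larkspur $39.

Quill $120, Arden $89, Ember $69, Dune $49, Larkspur $39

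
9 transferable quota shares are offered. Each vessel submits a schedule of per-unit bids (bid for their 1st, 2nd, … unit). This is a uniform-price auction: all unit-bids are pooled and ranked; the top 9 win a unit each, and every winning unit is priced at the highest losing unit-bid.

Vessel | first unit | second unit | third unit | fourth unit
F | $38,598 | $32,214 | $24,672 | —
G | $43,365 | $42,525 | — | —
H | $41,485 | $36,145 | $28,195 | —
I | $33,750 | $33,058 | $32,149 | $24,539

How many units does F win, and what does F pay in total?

F: 2 units, pays $56,390

Pooled unit-bids ranked (top 9): 43,365 (G-1), 42,525 (G-2), 41,485 (H-1), 38,598 (F-1), 36,145 (H-2), 33,750 (I-1), 33,058 (I-2), 32,214 (F-2), 32,149 (I-3)
The (k+1)-th unit-bid is $28,195.
F wins 2 unit(s) at $28,195 each.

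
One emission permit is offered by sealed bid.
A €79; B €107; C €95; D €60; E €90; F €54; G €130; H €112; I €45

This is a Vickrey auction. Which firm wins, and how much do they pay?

Bids in order: 130 (G) > 112 (H) > 107 (B) > 95 (C) > 90 (E) > 79 (A) > …
Second-price: G pays H's bid of €112.

G pays €112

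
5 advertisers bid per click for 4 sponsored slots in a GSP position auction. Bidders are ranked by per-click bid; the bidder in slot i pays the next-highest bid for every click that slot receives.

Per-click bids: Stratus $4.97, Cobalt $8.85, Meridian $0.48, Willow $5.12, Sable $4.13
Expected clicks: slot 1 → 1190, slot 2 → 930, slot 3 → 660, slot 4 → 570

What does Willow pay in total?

Willow pays $4622.10

Ranked by bid: $8.85 (Cobalt) > $5.12 (Willow) > $4.97 (Stratus) > $4.13 (Sable) > $0.48 (Meridian)
Willow holds slot 2 → pays next bid $4.97 × 930 clicks = $4622.10.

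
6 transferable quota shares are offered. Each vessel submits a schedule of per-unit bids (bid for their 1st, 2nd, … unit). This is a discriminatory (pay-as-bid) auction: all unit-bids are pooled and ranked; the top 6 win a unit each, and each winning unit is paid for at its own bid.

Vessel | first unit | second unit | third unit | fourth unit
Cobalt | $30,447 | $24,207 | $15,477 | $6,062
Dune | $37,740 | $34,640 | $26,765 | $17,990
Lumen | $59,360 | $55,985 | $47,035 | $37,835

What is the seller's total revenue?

Total revenue: $272,595

Pooled unit-bids ranked (top 6): 59,360 (Lumen-1), 55,985 (Lumen-2), 47,035 (Lumen-3), 37,835 (Lumen-4), 37,740 (Dune-1), 34,640 (Dune-2)
Next rejected bid: $30,447 (not a price — pay-as-bid).
Each winning unit pays its own bid.
Revenue = 59,360 + 55,985 + 47,035 + 37,835 + 37,740 + 34,640 = $272,595.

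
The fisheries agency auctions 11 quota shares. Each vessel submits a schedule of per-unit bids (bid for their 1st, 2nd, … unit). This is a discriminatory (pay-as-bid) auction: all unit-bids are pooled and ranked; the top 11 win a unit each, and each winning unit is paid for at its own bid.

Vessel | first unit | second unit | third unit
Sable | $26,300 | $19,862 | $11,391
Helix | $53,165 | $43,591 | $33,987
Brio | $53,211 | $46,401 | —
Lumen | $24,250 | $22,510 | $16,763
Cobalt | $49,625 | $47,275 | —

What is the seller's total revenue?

All unit-bids, highest first — top 11: 53,211 (Brio-1), 53,165 (Helix-1), 49,625 (Cobalt-1), 47,275 (Cobalt-2), 46,401 (Brio-2), 43,591 (Helix-2), 33,987 (Helix-3), 26,300 (Sable-1), 24,250 (Lumen-1), 22,510 (Lumen-2), 19,862 (Sable-2)
Next rejected bid: $16,763 (not a price — pay-as-bid).
Each winning unit pays its own bid.
Revenue = 53,211 + 53,165 + 49,625 + 47,275 + 46,401 + 43,591 + 33,987 + 26,300 + 24,250 + 22,510 + 19,862 = $420,177.

Total revenue: $420,177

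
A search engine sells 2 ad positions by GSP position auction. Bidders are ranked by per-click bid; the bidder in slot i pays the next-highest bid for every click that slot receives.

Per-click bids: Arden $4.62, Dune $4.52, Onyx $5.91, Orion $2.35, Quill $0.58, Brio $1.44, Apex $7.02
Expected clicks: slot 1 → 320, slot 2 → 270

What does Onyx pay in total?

Onyx pays $1247.40

Ranked by bid: $7.02 (Apex) > $5.91 (Onyx) > $4.62 (Arden) > …
Onyx holds slot 2 → pays next bid $4.62 × 270 clicks = $1247.40.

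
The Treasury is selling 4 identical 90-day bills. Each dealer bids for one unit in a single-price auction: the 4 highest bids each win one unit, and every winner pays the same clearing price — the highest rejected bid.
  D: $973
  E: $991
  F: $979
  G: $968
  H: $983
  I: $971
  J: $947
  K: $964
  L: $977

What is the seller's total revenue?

Total revenue: $3,892

Ordering the bids: 991 (E), 983 (H), 979 (F), 977 (L), 973 (D), 971 (I), …
Winners (4 units): E, H, F, L.
First losing bid is D's $973, which sets the uniform price.
Total revenue = 4 × $973 = $3,892.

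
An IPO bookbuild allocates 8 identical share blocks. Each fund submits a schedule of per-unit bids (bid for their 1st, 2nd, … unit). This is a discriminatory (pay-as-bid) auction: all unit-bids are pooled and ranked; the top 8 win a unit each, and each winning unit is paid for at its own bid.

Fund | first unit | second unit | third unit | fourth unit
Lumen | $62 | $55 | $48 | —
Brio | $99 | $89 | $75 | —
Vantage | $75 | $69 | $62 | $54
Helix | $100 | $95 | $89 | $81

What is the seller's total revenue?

Total revenue: $703

Merging the schedules and taking the best 8: 100 (Helix-1), 99 (Brio-1), 95 (Helix-2), 89 (Brio-2), 89 (Helix-3), 81 (Helix-4), 75 (Brio-3), 75 (Vantage-1)
Next rejected bid: $69 (not a price — pay-as-bid).
Each winning unit pays its own bid.
Revenue = 100 + 99 + 95 + 89 + 89 + 81 + 75 + 75 = $703.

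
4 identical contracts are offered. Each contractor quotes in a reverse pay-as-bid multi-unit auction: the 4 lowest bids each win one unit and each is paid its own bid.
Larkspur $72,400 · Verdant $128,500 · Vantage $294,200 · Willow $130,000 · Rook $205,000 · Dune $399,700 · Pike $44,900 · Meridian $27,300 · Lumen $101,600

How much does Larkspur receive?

Larkspur is paid $72,400

Ordering the bids: 27,300 (Meridian), 44,900 (Pike), 72,400 (Larkspur), 101,600 (Lumen), 128,500 (Verdant), 130,000 (Willow), …
The 4 lowest are Meridian, Pike, Larkspur, Lumen.
Larkspur wins → own bid $72,400.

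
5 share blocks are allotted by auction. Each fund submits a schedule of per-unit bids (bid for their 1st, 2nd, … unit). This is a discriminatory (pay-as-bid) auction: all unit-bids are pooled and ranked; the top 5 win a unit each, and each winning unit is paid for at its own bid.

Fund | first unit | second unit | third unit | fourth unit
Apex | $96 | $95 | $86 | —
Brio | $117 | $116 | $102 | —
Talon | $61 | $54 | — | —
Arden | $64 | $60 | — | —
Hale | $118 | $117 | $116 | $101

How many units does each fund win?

All unit-bids, highest first — top 5: 118 (Hale-1), 117 (Brio-1), 117 (Hale-2), 116 (Brio-2), 116 (Hale-3)
Next rejected bid: $102 (not a price — pay-as-bid).
Allocation: Brio 2, Hale 3.

Brio 2, Hale 3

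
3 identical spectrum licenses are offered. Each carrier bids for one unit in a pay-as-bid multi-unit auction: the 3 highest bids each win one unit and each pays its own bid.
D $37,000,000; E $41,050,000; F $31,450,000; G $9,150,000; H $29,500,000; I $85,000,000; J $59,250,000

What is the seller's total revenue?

Total revenue: $185,300,000

Ordering the bids: 85,000,000 (I), 59,250,000 (J), 41,050,000 (E), 37,000,000 (D), 31,450,000 (F), …
The 3 highest are I, J, E.
Total revenue = 85,000,000 + 59,250,000 + 41,050,000 = $185,300,000.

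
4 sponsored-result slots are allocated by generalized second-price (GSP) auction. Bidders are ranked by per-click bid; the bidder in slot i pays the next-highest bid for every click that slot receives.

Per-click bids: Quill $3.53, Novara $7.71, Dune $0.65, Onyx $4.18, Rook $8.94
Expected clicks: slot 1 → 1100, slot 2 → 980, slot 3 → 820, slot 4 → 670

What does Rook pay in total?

Ranked by bid: $8.94 (Rook) > $7.71 (Novara) > $4.18 (Onyx) > $3.53 (Quill) > $0.65 (Dune)
Rook holds slot 1 → pays next bid $7.71 × 1100 clicks = $8481.00.

Rook pays $8481.00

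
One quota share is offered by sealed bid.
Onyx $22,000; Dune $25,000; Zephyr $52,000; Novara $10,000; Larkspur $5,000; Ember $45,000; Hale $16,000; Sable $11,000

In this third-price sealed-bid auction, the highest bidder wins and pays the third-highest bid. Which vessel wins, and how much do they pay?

Bids ranked: 52,000 (Zephyr) > 45,000 (Ember) > 25,000 (Dune) > 22,000 (Onyx) > 16,000 (Hale) > 11,000 (Sable) > …
Zephyr is highest; pays the third-highest bid, $25,000.

Zephyr pays $25,000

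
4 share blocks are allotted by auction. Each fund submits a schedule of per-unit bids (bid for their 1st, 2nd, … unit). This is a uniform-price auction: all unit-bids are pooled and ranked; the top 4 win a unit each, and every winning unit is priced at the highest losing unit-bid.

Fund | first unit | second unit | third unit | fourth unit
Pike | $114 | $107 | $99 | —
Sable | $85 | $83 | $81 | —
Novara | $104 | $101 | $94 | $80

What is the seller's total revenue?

Pooled unit-bids ranked (top 4): 114 (Pike-1), 107 (Pike-2), 104 (Novara-1), 101 (Novara-2)
Highest rejected unit-bid = $99.
Allocation: Novara 2, Pike 2. Every unit priced at $99.
Revenue = 4 × 99 = $396.

Total revenue: $396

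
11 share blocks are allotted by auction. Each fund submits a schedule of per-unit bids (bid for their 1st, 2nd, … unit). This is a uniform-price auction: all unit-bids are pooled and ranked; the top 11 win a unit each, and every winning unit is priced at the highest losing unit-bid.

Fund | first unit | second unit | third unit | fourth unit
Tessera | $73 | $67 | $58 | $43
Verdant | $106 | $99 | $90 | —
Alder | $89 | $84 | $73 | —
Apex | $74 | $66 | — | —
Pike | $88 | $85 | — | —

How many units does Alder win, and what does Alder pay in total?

Alder: 3 units, pays $198

All unit-bids, highest first — top 11: 106 (Verdant-1), 99 (Verdant-2), 90 (Verdant-3), 89 (Alder-1), 88 (Pike-1), 85 (Pike-2), 84 (Alder-2), 74 (Apex-1), 73 (Tessera-1), 73 (Alder-3), 67 (Tessera-2)
Highest rejected unit-bid = $66.
Alder wins 3 unit(s) at $66 each.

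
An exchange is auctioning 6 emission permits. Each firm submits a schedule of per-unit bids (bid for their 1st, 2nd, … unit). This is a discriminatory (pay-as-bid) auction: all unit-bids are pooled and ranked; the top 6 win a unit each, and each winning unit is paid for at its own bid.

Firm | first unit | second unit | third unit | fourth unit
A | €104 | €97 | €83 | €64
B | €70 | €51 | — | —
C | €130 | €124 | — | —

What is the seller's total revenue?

All unit-bids, highest first — top 6: 130 (C-1), 124 (C-2), 104 (A-1), 97 (A-2), 83 (A-3), 70 (B-1)
Next rejected bid: €64 (not a price — pay-as-bid).
Each winning unit pays its own bid.
Revenue = 130 + 124 + 104 + 97 + 83 + 70 = €608.

Total revenue: €608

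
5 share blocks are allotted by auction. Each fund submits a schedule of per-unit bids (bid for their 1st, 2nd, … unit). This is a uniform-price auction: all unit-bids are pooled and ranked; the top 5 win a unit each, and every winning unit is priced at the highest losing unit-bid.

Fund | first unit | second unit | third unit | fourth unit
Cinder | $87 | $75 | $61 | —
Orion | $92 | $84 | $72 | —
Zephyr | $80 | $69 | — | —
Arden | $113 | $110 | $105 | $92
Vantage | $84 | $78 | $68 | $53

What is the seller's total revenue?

Total revenue: $435

All unit-bids, highest first — top 5: 113 (Arden-1), 110 (Arden-2), 105 (Arden-3), 92 (Orion-1), 92 (Arden-4)
Highest rejected unit-bid = $87.
Allocation: Arden 4, Orion 1. Every unit priced at $87.
Revenue = 5 × 87 = $435.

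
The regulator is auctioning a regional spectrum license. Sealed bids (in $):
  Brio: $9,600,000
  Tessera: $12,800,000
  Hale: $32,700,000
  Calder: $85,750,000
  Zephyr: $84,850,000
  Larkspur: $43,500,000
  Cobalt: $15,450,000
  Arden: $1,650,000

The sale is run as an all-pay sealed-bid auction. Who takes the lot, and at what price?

Sorting bids: 85,750,000 (Calder) > 84,850,000 (Zephyr) > 43,500,000 (Larkspur) > 32,700,000 (Hale) > 15,450,000 (Cobalt) > 12,800,000 (Tessera) > …
Calder wins with the top bid; all bids are sunk regardless.

Calder pays $85,750,000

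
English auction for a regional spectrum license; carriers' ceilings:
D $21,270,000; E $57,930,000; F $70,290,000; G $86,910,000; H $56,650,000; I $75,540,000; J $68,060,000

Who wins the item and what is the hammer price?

G wins at $75,540,000

Limits in order: 86,910,000 (G) > 75,540,000 (I) > 70,290,000 (F) > 68,060,000 (J) > 57,930,000 (E) > 56,650,000 (H) > …
I is the last rival to drop out, at $75,540,000; G remains and wins at that price.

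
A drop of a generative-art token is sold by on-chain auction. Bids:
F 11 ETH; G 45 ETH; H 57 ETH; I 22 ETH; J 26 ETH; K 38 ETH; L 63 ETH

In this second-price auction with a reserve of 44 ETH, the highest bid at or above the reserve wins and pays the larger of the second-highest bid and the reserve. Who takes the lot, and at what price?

L pays 57 ETH

Bids ranked: 63 (L) > 57 (H) > 45 (G) > 38 (K) > 26 (J) > 22 (I) > …
Highest eligible bid: L at 63 ETH.
max(second-highest 57 ETH, reserve 44 ETH) = 57 ETH; the reserve does not bind.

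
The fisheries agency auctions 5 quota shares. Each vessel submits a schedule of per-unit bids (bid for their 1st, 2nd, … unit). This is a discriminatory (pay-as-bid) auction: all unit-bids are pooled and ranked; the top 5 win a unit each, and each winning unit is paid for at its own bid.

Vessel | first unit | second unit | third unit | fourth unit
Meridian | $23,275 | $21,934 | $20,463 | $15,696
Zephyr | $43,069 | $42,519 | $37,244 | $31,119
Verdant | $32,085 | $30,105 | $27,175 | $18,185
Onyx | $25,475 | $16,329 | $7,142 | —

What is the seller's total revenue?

Merging the schedules and taking the best 5: 43,069 (Zephyr-1), 42,519 (Zephyr-2), 37,244 (Zephyr-3), 32,085 (Verdant-1), 31,119 (Zephyr-4)
Next rejected bid: $30,105 (not a price — pay-as-bid).
Each winning unit pays its own bid.
Revenue = 43,069 + 42,519 + 37,244 + 32,085 + 31,119 = $186,036.

Total revenue: $186,036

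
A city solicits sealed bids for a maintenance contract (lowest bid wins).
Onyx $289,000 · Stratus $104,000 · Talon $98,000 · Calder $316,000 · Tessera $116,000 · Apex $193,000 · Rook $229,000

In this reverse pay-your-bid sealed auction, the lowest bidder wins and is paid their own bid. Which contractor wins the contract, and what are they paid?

Rule: the lowest bidder wins and is paid their own bid.
Sorting bids: 98,000 (Talon) < 104,000 (Stratus) < 116,000 (Tessera) < 193,000 (Apex) < 229,000 (Rook) < 289,000 (Onyx) < …
First-price: Talon is paid what they bid, $98,000.

Talon is paid $98,000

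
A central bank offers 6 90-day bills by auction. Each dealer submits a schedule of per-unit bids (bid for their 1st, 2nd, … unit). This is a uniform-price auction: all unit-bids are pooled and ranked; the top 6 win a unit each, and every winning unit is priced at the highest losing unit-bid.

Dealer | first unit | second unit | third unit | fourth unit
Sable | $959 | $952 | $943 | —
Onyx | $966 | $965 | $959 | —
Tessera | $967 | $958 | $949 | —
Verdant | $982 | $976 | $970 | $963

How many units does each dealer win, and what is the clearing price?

Pooled unit-bids ranked (top 6): 982 (Verdant-1), 976 (Verdant-2), 970 (Verdant-3), 967 (Tessera-1), 966 (Onyx-1), 965 (Onyx-2)
The (k+1)-th unit-bid is $963.
Allocation: Onyx 2, Tessera 1, Verdant 3.

Onyx 2, Tessera 1, Verdant 3; clearing price $963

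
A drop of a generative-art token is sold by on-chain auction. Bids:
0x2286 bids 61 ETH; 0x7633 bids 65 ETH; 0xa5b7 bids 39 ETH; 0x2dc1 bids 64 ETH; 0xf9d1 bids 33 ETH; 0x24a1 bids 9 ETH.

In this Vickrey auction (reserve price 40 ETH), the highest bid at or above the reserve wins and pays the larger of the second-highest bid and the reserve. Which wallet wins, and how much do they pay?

0x7633 pays 64 ETH

Vickrey auction (reserve price 40 ETH): the highest bid at or above the reserve wins and pays the larger of the second-highest bid and the reserve.
Bids in order: 65 (0x7633) > 64 (0x2dc1) > 61 (0x2286) > 39 (0xa5b7) > 33 (0xf9d1) > 9 (0x24a1)
Highest eligible bid: 0x7633 at 65 ETH.
Second-highest bid 64 ETH exceeds the reserve 40 ETH → payment 64 ETH.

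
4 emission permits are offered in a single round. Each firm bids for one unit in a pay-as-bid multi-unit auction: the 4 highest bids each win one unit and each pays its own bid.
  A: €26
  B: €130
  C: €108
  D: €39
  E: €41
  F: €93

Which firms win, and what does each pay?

Ordering the bids: 130 (B), 108 (C), 93 (F), 41 (E), 39 (D), 26 (A)
Winners (4 units): B, C, F, E.
Each winner pays its own bid: B €130, C €108, F €93, E €41.

B €130, C €108, F €93, E €41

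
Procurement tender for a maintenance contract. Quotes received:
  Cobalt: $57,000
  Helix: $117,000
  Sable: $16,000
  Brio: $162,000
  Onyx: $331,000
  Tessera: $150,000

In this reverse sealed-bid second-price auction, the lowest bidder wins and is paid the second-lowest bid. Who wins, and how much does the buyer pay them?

Rule: the lowest bidder wins and is paid the second-lowest bid.
Bids in order: 16,000 (Sable) < 57,000 (Cobalt) < 117,000 (Helix) < 150,000 (Tessera) < 162,000 (Brio) < 331,000 (Onyx)
Second-price: Sable is paid Cobalt's bid of $57,000.

Sable is paid $57,000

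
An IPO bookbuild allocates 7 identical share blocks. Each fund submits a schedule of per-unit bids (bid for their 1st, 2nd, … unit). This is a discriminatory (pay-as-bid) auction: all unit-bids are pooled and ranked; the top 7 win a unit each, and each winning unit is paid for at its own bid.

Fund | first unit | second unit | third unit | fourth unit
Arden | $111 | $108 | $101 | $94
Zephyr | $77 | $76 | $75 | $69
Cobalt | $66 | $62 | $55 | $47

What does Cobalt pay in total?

Cobalt pays $0

Pooled unit-bids ranked (top 7): 111 (Arden-1), 108 (Arden-2), 101 (Arden-3), 94 (Arden-4), 77 (Zephyr-1), 76 (Zephyr-2), 75 (Zephyr-3)
Next rejected bid: $69 (not a price — pay-as-bid).
Cobalt wins no units.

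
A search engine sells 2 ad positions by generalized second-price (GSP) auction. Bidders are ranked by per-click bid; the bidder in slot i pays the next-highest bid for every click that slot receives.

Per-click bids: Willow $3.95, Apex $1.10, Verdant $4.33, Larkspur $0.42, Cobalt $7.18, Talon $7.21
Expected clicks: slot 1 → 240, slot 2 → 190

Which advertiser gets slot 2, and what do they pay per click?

Cobalt; $4.33 per click

Ranked by bid: $7.21 (Talon) > $7.18 (Cobalt) > $4.33 (Verdant) > …
Slot 2 goes to the second-ranked bidder, Cobalt, who pays the next bid down: $4.33/click.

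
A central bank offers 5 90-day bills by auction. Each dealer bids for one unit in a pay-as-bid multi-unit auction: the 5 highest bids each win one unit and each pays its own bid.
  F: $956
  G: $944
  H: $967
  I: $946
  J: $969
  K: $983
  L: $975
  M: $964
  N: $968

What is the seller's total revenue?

Total revenue: $4,862

Bids ranked high→low: 983 (K), 975 (L), 969 (J), 968 (N), 967 (H), 964 (M), 956 (F), …
The 5 highest are K, L, J, N, H.
Total revenue = 983 + 975 + 969 + 968 + 967 = $4,862.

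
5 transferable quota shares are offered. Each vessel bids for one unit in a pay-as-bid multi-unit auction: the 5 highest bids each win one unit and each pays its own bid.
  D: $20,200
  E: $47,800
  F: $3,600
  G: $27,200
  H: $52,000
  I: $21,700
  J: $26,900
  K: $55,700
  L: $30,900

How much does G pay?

Bids ranked high→low: 55,700 (K), 52,000 (H), 47,800 (E), 30,900 (L), 27,200 (G), 26,900 (J), 21,700 (I), …
Winners (5 units): K, H, E, L, G.
G wins → own bid $27,200.

G pays $27,200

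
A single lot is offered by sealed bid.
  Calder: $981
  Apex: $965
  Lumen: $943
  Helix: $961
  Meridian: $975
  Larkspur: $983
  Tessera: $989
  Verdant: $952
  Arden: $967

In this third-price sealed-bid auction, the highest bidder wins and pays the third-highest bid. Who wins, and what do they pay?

Tessera pays $981

Bids ranked: 989 (Tessera) > 983 (Larkspur) > 981 (Calder) > 975 (Meridian) > 967 (Arden) > 965 (Apex) > …
Tessera is highest; pays the third-highest bid, $981.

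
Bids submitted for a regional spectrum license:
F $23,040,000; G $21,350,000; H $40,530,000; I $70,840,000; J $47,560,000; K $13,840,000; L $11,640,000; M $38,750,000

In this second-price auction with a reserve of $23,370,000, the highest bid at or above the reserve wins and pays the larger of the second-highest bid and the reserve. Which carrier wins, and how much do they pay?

Bids ranked: 70,840,000 (I) > 47,560,000 (J) > 40,530,000 (H) > 38,750,000 (M) > 23,040,000 (F) > 21,350,000 (G) > …
I has the top bid at or above the reserve ($70,840,000).
Second-highest bid $47,560,000 exceeds the reserve $23,370,000 → payment $47,560,000.

I pays $47,560,000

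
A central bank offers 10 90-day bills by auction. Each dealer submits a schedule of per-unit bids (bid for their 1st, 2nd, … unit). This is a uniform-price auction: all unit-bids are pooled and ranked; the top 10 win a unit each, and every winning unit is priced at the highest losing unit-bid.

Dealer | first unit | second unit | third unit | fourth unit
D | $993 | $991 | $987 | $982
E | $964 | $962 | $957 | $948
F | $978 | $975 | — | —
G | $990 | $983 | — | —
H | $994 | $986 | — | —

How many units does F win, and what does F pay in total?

Merging the schedules and taking the best 10: 994 (H-1), 993 (D-1), 991 (D-2), 990 (G-1), 987 (D-3), 986 (H-2), 983 (G-2), 982 (D-4), 978 (F-1), 975 (F-2)
Highest rejected unit-bid = $964.
F wins 2 unit(s) at $964 each.

F: 2 units, pays $1,928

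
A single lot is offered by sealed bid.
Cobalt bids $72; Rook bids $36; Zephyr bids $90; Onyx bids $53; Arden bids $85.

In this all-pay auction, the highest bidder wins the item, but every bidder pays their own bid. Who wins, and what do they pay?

Bids in order: 90 (Zephyr) > 85 (Arden) > 72 (Cobalt) > 53 (Onyx) > 36 (Rook)
Zephyr wins with the top bid; all bids are sunk regardless.

Zephyr pays $90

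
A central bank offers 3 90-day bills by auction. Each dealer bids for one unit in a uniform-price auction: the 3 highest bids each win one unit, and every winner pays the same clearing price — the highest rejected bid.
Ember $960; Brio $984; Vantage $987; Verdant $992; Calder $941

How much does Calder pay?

Sorting: 992 (Verdant), 987 (Vantage), 984 (Brio), 960 (Ember), 941 (Calder)
Top 3: Verdant, Vantage, Brio.
Clearing price = highest rejected bid = $960.
Calder does not win → pays $0.

Calder pays $0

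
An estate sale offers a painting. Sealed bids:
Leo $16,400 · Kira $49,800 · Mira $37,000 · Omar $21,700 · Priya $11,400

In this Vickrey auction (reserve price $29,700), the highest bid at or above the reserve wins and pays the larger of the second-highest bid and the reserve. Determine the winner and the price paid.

Bids ranked: 49,800 (Kira) > 37,000 (Mira) > 21,700 (Omar) > 16,400 (Leo) > 11,400 (Priya)
Highest eligible bid: Kira at $49,800.
max(second-highest $37,000, reserve $29,700) = $37,000; the reserve does not bind.

Kira pays $37,000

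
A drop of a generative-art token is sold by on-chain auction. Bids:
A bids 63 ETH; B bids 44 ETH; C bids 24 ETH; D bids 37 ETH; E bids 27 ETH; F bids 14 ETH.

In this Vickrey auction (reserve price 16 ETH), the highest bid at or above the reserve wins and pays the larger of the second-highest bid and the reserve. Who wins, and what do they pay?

A pays 44 ETH

Bids ranked: 63 (A) > 44 (B) > 37 (D) > 27 (E) > 24 (C) > 14 (F)
Highest eligible bid: A at 63 ETH.
max(second-highest 44 ETH, reserve 16 ETH) = 44 ETH; the reserve does not bind.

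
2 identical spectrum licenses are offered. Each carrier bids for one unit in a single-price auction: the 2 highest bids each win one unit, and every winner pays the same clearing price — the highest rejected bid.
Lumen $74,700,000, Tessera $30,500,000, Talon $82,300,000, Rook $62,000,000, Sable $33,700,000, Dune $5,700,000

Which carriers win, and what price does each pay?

Bids ranked high→low: 82,300,000 (Talon), 74,700,000 (Lumen), 62,000,000 (Rook), 33,700,000 (Sable), …
Top 2: Talon, Lumen.
Clearing price = highest rejected bid = $62,000,000.

Talon, Lumen; each pays $62,000,000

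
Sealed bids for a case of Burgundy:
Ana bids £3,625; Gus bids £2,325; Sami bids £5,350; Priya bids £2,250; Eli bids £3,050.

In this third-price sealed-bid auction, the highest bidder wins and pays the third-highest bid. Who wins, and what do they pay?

Rule: the highest bidder wins and pays the third-highest bid.
Sorting bids: 5,350 (Sami) > 3,625 (Ana) > 3,050 (Eli) > 2,325 (Gus) > 2,250 (Priya)
Sami is highest; pays the third-highest bid, £3,050.

Sami pays £3,050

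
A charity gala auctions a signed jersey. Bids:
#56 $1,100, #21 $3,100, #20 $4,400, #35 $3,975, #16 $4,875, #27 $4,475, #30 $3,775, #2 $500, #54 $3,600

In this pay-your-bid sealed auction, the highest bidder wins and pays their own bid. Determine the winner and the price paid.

Pay-your-bid sealed auction: the highest bidder wins and pays their own bid.
Bids ranked: 4,875 (#16) > 4,475 (#27) > 4,400 (#20) > 3,975 (#35) > 3,775 (#30) > 3,600 (#54) > …
#16 is highest → pays own bid, $4,875.

#16 pays $4,875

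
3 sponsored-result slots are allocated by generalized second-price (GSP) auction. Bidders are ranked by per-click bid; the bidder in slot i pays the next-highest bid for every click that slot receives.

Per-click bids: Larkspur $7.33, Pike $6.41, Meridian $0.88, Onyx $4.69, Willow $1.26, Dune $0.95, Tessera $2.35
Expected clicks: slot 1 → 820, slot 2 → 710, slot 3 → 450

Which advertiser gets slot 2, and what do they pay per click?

Pike; $4.69 per click

Per-click bids in order: $7.33 (Larkspur) > $6.41 (Pike) > $4.69 (Onyx) > $2.35 (Tessera) > …
Slot 2 goes to the second-ranked bidder, Pike, who pays the next bid down: $4.69/click.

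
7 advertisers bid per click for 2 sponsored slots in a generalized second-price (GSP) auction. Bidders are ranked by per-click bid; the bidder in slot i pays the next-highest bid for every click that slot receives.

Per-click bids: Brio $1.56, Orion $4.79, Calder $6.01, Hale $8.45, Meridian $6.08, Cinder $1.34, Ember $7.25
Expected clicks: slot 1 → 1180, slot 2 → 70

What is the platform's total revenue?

Total revenue: $8980.60

Ranked by bid: $8.45 (Hale) > $7.25 (Ember) > $6.08 (Meridian) > …
Slot 1: Hale pays $7.25 × 1180 = $8555.00
Slot 2: Ember pays $6.08 × 70 = $425.60
Total = $8980.60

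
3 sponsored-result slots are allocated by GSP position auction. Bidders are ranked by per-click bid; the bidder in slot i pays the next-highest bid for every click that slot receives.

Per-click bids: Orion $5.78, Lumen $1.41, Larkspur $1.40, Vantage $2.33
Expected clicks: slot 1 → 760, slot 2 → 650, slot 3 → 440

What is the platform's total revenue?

Total revenue: $3303.30

Per-click bids in order: $5.78 (Orion) > $2.33 (Vantage) > $1.41 (Lumen) > $1.40 (Larkspur)
Slot 1: Orion pays $2.33 × 760 = $1770.80
Slot 2: Vantage pays $1.41 × 650 = $916.50
Slot 3: Lumen pays $1.40 × 440 = $616.00
Total = $3303.30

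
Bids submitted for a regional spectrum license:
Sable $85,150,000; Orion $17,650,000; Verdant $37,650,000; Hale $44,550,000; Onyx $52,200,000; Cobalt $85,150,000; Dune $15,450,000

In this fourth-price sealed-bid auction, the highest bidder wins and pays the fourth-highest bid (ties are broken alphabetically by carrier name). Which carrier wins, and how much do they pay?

Cobalt pays $44,550,000

Bids in order: 85,150,000 (Cobalt) > 85,150,000 (Sable) > 52,200,000 (Onyx) > 44,550,000 (Hale) > 37,650,000 (Verdant) > 17,650,000 (Orion) > …
Cobalt and Sable tie at $85,150,000; tie-break gives it to Cobalt.
Cobalt is highest; pays the fourth-highest bid, $44,550,000.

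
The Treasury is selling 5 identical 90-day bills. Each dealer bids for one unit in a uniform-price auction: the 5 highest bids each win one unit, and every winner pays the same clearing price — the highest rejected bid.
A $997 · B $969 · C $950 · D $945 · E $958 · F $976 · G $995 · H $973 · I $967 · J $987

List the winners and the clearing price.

A, G, J, F, H; each pays $969

Bids ranked high→low: 997 (A), 995 (G), 987 (J), 976 (F), 973 (H), 969 (B), 967 (I), …
The 5 highest are A, G, J, F, H.
First losing bid is B's $969, which sets the uniform price.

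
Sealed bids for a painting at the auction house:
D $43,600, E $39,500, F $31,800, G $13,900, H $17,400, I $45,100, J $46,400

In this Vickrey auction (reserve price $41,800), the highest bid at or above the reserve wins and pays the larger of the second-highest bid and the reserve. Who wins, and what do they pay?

Sorting bids: 46,400 (J) > 45,100 (I) > 43,600 (D) > 39,500 (E) > 31,800 (F) > 17,400 (H) > …
Highest eligible bid: J at $46,400.
Second-highest bid $45,100 exceeds the reserve $41,800 → payment $45,100.

J pays $45,100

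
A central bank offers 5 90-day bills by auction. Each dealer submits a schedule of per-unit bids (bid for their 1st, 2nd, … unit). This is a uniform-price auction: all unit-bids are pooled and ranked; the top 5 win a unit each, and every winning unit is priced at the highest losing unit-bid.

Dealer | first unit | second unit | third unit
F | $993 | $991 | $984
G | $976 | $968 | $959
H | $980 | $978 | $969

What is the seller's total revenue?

Total revenue: $4,880

Pooled unit-bids ranked (top 5): 993 (F-1), 991 (F-2), 984 (F-3), 980 (H-1), 978 (H-2)
The (k+1)-th unit-bid is $976.
Allocation: F 3, H 2. Every unit priced at $976.
Revenue = 5 × 976 = $4,880.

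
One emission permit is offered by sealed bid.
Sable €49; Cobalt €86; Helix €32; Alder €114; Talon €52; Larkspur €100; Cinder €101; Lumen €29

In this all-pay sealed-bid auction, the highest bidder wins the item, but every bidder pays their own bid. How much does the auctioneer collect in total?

Total revenue: €563

Sorting bids: 114 (Alder) > 101 (Cinder) > 100 (Larkspur) > 86 (Cobalt) > 52 (Talon) > 49 (Sable) > …
Alder wins with the top bid; all bids are sunk regardless.
Every bidder forfeits their bid regardless of winning.
Revenue = 49 + 86 + 32 + 114 + 52 + 100 + 101 + 29 = €563.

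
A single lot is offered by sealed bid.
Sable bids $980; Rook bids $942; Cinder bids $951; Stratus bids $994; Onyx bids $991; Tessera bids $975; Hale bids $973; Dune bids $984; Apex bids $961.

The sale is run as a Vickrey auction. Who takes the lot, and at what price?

Bids in order: 994 (Stratus) > 991 (Onyx) > 984 (Dune) > 980 (Sable) > 975 (Tessera) > 973 (Hale) > …
Stratus is highest; pays the second-highest bid, $991.

Stratus pays $991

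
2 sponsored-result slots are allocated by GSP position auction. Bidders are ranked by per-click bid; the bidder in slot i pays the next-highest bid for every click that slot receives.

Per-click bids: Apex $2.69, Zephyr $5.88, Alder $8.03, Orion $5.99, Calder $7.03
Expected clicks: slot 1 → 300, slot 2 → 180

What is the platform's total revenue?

Per-click bids in order: $8.03 (Alder) > $7.03 (Calder) > $5.99 (Orion) > …
Slot 1: Alder pays $7.03 × 300 = $2109.00
Slot 2: Calder pays $5.99 × 180 = $1078.20
Total = $3187.20

Total revenue: $3187.20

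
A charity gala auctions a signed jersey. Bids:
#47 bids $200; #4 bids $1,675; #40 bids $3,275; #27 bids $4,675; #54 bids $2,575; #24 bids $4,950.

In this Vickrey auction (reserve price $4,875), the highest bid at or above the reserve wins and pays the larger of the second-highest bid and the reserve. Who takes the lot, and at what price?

Sorting bids: 4,950 (#24) > 4,675 (#27) > 3,275 (#40) > 2,575 (#54) > 1,675 (#4) > 200 (#47)
#24 has the top bid at or above the reserve ($4,950).
max(second-highest $4,675, reserve $4,875) = $4,875.

#24 pays $4,875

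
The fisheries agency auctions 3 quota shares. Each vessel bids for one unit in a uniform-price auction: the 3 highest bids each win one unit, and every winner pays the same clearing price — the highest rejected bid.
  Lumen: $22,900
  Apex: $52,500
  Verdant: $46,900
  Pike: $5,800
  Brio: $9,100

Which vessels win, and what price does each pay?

Apex, Verdant, Lumen; each pays $9,100

Sorting: 52,500 (Apex), 46,900 (Verdant), 22,900 (Lumen), 9,100 (Brio), 5,800 (Pike)
Winners (3 units): Apex, Verdant, Lumen.
Clearing price = highest rejected bid = $9,100.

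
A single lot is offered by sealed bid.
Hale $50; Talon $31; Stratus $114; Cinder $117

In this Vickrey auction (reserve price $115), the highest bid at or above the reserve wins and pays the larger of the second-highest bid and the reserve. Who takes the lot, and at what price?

Cinder pays $115

Bids ranked: 117 (Cinder) > 114 (Stratus) > 50 (Hale) > 31 (Talon)
Cinder has the top bid at or above the reserve ($117).
Second-highest bid $114 is below the reserve $115, so the reserve binds → payment $115.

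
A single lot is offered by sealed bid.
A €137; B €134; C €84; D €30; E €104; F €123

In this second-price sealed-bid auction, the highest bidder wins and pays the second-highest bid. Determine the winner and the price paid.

A pays €134

Bids ranked: 137 (A) > 134 (B) > 123 (F) > 104 (E) > 84 (C) > 30 (D)
A is highest; pays the second-highest bid, €134.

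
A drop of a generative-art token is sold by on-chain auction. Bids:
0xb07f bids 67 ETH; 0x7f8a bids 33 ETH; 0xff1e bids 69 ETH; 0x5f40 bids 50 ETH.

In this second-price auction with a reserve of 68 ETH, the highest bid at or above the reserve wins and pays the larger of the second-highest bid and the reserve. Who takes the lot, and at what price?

Rule: the highest bid at or above the reserve wins and pays the larger of the second-highest bid and the reserve.
Bids ranked: 69 (0xff1e) > 67 (0xb07f) > 50 (0x5f40) > 33 (0x7f8a)
Highest eligible bid: 0xff1e at 69 ETH.
Second-highest bid 67 ETH is below the reserve 68 ETH, so the reserve binds → payment 68 ETH.

0xff1e pays 68 ETH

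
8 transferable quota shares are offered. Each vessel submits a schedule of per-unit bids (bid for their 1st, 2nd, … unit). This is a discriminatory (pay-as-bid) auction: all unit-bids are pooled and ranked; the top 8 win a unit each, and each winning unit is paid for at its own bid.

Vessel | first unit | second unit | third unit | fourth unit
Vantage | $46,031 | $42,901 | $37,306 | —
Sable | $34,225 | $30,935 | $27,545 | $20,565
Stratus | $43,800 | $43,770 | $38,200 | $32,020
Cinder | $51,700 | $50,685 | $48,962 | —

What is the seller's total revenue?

All unit-bids, highest first — top 8: 51,700 (Cinder-1), 50,685 (Cinder-2), 48,962 (Cinder-3), 46,031 (Vantage-1), 43,800 (Stratus-1), 43,770 (Stratus-2), 42,901 (Vantage-2), 38,200 (Stratus-3)
Next rejected bid: $37,306 (not a price — pay-as-bid).
Each winning unit pays its own bid.
Revenue = 51,700 + 50,685 + 48,962 + 46,031 + 43,800 + 43,770 + 42,901 + 38,200 = $366,049.

Total revenue: $366,049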